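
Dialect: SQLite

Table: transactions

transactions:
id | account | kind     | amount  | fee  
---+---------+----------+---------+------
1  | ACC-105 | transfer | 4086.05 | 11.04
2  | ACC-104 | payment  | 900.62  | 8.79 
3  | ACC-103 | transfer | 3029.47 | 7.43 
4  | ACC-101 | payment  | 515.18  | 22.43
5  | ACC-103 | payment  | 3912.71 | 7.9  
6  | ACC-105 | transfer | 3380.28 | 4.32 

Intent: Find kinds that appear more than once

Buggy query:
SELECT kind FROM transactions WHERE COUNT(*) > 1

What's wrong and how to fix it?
Bug: COUNT(*) is an aggregate and cannot be used in WHERE

Fix: GROUP BY kind, then filter groups with HAVING COUNT(*) > 1

Corrected query:
SELECT kind FROM transactions GROUP BY kind HAVING COUNT(*) > 1

Result:
kind    
--------
payment 
transfer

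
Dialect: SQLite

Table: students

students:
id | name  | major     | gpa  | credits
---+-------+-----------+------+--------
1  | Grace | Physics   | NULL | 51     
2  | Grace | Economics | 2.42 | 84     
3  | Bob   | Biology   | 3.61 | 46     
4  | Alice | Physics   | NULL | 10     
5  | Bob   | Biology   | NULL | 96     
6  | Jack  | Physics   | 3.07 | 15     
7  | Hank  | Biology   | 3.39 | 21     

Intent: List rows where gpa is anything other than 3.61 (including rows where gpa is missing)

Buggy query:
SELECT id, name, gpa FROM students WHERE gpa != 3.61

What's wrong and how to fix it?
Bug: Inequality against NULL is unknown, not true; rows with NULL are dropped

Fix: Handle NULL separately with IS NULL alongside the inequality

Corrected query:
SELECT id, name, gpa FROM students WHERE gpa != 3.61 OR gpa IS NULL

Result:
id | name  | gpa 
---+-------+-----
1  | Grace | NULL
2  | Grace | 2.42
4  | Alice | NULL
5  | Bob   | NULL
6  | Jack  | 3.07
7  | Hank  | 3.39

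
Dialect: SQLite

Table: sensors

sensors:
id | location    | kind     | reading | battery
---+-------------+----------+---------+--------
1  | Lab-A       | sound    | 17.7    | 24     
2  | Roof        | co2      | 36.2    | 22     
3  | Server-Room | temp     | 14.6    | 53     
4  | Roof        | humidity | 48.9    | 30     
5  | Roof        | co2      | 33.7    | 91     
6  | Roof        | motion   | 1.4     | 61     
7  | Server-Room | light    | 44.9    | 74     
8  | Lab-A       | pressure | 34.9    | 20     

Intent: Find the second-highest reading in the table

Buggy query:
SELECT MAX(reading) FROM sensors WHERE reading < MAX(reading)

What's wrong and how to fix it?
Bug: The inner MAX is an aggregate inside WHERE, which is not allowed

Fix: Compute the overall MAX in a subquery, then take MAX of rows below it

Corrected query:
SELECT MAX(reading) FROM sensors WHERE reading < (SELECT MAX(reading) FROM sensors)

Result:
MAX(reading)
------------
44.9        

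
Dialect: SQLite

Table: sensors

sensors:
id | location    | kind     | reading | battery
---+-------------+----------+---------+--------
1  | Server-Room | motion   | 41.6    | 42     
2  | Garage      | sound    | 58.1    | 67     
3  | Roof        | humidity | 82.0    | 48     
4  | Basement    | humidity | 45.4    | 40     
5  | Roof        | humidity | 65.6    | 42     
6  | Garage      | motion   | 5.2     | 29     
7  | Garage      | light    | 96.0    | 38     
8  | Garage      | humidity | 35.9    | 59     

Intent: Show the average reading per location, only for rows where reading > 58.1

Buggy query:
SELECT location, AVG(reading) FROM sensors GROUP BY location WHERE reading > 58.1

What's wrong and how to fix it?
Bug: WHERE cannot follow GROUP BY

Fix: Place WHERE between FROM and GROUP BY

Corrected query:
SELECT location, AVG(reading) FROM sensors WHERE reading > 58.1 GROUP BY location

Result:
location | AVG(reading)
---------+-------------
Garage   | 96          
Roof     | 73.8        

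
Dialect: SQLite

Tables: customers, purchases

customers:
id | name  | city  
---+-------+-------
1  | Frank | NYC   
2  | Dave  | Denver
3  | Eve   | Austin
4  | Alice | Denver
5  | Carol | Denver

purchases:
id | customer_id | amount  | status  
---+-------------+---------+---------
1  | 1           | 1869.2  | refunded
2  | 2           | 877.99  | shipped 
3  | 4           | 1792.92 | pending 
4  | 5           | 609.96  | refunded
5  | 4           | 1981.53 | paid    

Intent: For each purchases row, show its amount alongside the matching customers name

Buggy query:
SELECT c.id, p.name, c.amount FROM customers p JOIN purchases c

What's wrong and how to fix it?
Bug: JOIN with no ON clause produces a cartesian product; every purchases row pairs with every customers row

Fix: Specify the join condition linking the foreign key to the parent id

Corrected query:
SELECT c.id, p.name, c.amount FROM customers p JOIN purchases c ON c.customer_id = p.id

Result:
id | name  | amount 
---+-------+--------
1  | Frank | 1869.2 
2  | Dave  | 877.99 
3  | Alice | 1792.92
4  | Carol | 609.96 
5  | Alice | 1981.53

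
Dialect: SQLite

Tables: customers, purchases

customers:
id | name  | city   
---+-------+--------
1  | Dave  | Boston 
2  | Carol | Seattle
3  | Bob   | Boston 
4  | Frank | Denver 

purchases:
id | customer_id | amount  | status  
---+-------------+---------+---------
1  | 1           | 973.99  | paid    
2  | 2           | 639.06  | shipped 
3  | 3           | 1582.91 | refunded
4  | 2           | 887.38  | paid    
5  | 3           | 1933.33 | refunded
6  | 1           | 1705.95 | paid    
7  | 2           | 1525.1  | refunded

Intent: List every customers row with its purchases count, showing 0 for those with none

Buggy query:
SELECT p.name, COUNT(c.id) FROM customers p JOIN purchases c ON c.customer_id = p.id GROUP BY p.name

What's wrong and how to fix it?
Bug: INNER JOIN drops customers rows that have no matching purchases rows

Fix: Use LEFT JOIN so parents without children still appear (COUNT(c.id) gives 0)

Corrected query:
SELECT p.name, COUNT(c.id) FROM customers p LEFT JOIN purchases c ON c.customer_id = p.id GROUP BY p.name

Result:
name  | COUNT(c.id)
------+------------
Bob   | 2          
Carol | 3          
Dave  | 2          
Frank | 0          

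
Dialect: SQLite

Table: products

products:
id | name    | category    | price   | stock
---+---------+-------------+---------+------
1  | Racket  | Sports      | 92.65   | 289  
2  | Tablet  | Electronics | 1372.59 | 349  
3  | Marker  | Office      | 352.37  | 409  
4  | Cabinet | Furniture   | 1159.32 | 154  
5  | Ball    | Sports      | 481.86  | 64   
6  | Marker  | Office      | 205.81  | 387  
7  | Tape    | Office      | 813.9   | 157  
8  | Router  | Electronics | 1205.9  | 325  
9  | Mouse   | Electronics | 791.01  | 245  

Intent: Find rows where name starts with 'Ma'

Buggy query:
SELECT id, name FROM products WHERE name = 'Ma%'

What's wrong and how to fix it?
Bug: '=' compares the literal string including the % character; pattern matching needs LIKE

Fix: Replace '=' with LIKE so 'Ma%' is treated as a pattern

Corrected query:
SELECT id, name FROM products WHERE name LIKE 'Ma%'

Result:
id | name  
---+-------
3  | Marker
6  | Marker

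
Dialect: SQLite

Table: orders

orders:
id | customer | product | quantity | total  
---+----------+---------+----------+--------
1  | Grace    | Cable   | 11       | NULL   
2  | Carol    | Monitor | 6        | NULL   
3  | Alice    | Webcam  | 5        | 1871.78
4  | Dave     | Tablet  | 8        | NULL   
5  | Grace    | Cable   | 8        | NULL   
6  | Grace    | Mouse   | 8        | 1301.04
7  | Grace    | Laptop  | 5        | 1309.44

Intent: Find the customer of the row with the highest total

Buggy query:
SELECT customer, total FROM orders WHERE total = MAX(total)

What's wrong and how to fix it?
Bug: WHERE is evaluated per row; an aggregate over the whole table isn't defined there

Fix: Wrap MAX in a scalar subquery so WHERE compares against a single value

Corrected query:
SELECT customer, total FROM orders WHERE total = (SELECT MAX(total) FROM orders)

Result:
customer | total  
---------+--------
Alice    | 1871.78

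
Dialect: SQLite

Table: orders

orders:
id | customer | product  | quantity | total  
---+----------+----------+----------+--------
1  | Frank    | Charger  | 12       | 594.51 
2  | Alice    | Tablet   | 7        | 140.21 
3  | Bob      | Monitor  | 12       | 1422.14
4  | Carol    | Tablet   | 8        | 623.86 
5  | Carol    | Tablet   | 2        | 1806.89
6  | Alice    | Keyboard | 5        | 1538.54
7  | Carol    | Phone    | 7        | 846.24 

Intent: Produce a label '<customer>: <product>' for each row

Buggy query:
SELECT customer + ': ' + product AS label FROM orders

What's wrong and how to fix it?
Bug: SQLite uses || for string concatenation; + coerces text to numbers (yielding 0)

Fix: Use the || operator for string concatenation

Corrected query:
SELECT customer || ': ' || product AS label FROM orders

Result:
label          
---------------
Frank: Charger 
Alice: Tablet  
Bob: Monitor   
Carol: Tablet  
Carol: Tablet  
Alice: Keyboard
Carol: Phone   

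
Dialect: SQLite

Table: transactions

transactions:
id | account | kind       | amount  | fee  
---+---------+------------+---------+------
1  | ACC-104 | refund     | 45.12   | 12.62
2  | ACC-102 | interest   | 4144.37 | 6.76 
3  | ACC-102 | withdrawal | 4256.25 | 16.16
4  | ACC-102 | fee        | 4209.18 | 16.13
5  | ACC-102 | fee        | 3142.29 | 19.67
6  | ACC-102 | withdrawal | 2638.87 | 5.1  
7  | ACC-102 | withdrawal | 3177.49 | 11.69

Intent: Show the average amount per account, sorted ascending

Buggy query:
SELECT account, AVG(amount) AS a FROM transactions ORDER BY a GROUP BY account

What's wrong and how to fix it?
Bug: ORDER BY appears before GROUP BY; SQL clause order requires GROUP BY first

Fix: Reorder: SELECT … FROM … GROUP BY … ORDER BY …

Corrected query:
SELECT account, AVG(amount) AS a FROM transactions GROUP BY account ORDER BY a

Result:
account | a          
--------+------------
ACC-104 | 45.12      
ACC-102 | 3594.741667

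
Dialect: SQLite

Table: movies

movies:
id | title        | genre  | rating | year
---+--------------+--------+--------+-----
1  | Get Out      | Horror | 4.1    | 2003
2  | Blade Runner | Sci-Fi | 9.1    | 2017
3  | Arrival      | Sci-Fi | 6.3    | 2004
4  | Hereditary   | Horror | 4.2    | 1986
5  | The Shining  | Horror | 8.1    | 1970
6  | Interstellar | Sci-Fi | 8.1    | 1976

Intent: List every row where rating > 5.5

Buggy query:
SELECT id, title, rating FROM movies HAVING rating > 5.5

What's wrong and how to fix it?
Bug: This is a non-aggregate query (no GROUP BY, no aggregates), so in SQLite the HAVING clause is invalid here; a row-level condition belongs in WHERE

Fix: Replace HAVING with WHERE since the condition applies to individual rows

Corrected query:
SELECT id, title, rating FROM movies WHERE rating > 5.5

Result:
id | title        | rating
---+--------------+-------
2  | Blade Runner | 9.1   
3  | Arrival      | 6.3   
5  | The Shining  | 8.1   
6  | Interstellar | 8.1   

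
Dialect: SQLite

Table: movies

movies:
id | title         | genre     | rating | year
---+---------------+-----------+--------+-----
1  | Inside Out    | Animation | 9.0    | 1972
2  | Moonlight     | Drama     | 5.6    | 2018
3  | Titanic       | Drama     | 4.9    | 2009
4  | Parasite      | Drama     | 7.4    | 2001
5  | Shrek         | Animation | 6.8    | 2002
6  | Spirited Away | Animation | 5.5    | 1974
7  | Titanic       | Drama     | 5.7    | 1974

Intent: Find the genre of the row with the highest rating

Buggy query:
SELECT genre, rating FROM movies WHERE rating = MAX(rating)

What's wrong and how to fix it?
Bug: MAX(rating) is an aggregate and cannot be used directly in WHERE

Fix: Wrap MAX in a scalar subquery so WHERE compares against a single value

Corrected query:
SELECT genre, rating FROM movies WHERE rating = (SELECT MAX(rating) FROM movies)

Result:
genre     | rating
----------+-------
Animation | 9     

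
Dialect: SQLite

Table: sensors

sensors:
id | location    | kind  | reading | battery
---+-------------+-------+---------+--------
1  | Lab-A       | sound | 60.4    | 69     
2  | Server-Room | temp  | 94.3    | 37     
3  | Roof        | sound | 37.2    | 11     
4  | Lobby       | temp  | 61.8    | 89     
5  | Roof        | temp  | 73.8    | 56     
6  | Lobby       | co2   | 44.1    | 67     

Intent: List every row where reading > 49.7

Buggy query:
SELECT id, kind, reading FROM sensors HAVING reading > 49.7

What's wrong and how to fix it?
Bug: HAVING filters the output of aggregation, but this query has no GROUP BY and no aggregate functions, so SQLite rejects it (HAVING clause on a non-aggregate query); the condition here is per row

Fix: Replace HAVING with WHERE since the condition applies to individual rows

Corrected query:
SELECT id, kind, reading FROM sensors WHERE reading > 49.7

Result:
id | kind  | reading
---+-------+--------
1  | sound | 60.4   
2  | temp  | 94.3   
4  | temp  | 61.8   
5  | temp  | 73.8   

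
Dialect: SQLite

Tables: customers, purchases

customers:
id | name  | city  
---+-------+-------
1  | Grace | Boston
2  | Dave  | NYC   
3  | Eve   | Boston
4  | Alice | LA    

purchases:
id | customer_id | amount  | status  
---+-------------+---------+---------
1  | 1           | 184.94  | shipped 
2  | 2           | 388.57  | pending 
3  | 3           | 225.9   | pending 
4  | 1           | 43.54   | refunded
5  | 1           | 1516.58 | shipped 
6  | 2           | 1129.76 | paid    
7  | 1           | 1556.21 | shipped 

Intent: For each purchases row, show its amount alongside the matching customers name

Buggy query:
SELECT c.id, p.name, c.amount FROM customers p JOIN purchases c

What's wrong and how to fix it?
Bug: JOIN with no ON clause produces a cartesian product; every purchases row pairs with every customers row

Fix: Add ON c.customer_id = p.id to the JOIN

Corrected query:
SELECT c.id, p.name, c.amount FROM customers p JOIN purchases c ON c.customer_id = p.id

Result:
id | name  | amount 
---+-------+--------
1  | Grace | 184.94 
2  | Dave  | 388.57 
3  | Eve   | 225.9  
4  | Grace | 43.54  
5  | Grace | 1516.58
6  | Dave  | 1129.76
7  | Grace | 1556.21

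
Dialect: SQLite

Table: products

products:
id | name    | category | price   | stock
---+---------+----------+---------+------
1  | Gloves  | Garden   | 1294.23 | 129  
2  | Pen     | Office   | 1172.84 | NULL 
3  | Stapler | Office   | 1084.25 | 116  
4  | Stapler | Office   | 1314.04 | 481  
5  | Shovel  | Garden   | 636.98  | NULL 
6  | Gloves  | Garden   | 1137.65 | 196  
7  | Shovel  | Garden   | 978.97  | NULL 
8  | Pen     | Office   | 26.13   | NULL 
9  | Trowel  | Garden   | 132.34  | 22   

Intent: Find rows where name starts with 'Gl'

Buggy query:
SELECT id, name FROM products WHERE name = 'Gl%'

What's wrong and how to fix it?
Bug: Wildcards only work with LIKE; '=' treats '%' as a literal character

Fix: Replace '=' with LIKE so 'Gl%' is treated as a pattern

Corrected query:
SELECT id, name FROM products WHERE name LIKE 'Gl%'

Result:
id | name  
---+-------
1  | Gloves
6  | Gloves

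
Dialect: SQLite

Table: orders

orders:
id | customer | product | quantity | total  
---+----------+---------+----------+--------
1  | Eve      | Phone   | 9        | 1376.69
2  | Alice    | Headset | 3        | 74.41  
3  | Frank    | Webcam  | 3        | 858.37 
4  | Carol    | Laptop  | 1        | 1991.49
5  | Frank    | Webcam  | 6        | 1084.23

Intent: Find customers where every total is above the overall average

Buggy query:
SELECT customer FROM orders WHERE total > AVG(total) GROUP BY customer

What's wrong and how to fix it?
Bug: AVG() is an aggregate; it can't sit directly in WHERE

Fix: Use a subquery for AVG and a HAVING MIN(...) filter so the condition holds for every row in the group

Corrected query:
SELECT customer FROM orders GROUP BY customer HAVING MIN(total) > (SELECT AVG(total) FROM orders)

Result:
customer
--------
Carol   
Eve     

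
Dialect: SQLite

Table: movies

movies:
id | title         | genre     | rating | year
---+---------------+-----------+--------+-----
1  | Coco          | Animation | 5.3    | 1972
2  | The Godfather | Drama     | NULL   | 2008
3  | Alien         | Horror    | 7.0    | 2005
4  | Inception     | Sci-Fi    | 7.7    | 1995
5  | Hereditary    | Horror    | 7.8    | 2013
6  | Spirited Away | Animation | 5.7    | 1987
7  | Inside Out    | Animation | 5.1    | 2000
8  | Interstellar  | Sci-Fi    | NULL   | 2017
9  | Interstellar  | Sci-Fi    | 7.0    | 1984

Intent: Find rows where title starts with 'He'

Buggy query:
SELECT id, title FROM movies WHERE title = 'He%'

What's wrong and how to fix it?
Bug: '=' compares the literal string including the % character; pattern matching needs LIKE

Fix: Replace '=' with LIKE so 'He%' is treated as a pattern

Corrected query:
SELECT id, title FROM movies WHERE title LIKE 'He%'

Result:
id | title     
---+-----------
5  | Hereditary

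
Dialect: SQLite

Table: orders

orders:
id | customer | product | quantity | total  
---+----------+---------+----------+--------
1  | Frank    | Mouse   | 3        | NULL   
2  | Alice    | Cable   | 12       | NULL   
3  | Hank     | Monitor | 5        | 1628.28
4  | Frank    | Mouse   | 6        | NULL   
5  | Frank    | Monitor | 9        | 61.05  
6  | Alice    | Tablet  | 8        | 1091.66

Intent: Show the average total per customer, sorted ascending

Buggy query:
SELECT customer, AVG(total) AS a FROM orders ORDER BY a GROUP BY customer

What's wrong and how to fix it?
Bug: ORDER BY appears before GROUP BY; SQL clause order requires GROUP BY first

Fix: Reorder: SELECT … FROM … GROUP BY … ORDER BY …

Corrected query:
SELECT customer, AVG(total) AS a FROM orders GROUP BY customer ORDER BY a

Result:
customer | a      
---------+--------
Frank    | 61.05  
Alice    | 1091.66
Hank     | 1628.28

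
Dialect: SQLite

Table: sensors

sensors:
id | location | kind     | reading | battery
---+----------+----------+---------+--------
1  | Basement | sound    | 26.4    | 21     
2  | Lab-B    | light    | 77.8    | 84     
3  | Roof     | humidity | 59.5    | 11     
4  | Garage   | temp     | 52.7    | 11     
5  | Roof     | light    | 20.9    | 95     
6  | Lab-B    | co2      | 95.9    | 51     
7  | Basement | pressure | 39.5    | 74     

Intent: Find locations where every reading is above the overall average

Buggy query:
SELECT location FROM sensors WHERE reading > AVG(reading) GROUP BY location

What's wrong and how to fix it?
Bug: WHERE evaluates per row before aggregation, so AVG() is unavailable

Fix: Use a subquery for AVG and a HAVING MIN(...) filter so the condition holds for every row in the group

Corrected query:
SELECT location FROM sensors GROUP BY location HAVING MIN(reading) > (SELECT AVG(reading) FROM sensors)

Result:
location
--------
Lab-B   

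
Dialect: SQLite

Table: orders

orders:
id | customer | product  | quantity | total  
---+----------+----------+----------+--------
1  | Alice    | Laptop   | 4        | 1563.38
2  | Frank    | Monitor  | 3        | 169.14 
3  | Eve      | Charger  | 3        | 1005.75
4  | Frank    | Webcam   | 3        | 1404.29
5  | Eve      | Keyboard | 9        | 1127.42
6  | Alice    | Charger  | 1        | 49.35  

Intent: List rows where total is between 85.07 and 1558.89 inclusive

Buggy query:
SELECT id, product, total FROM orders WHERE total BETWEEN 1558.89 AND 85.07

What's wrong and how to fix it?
Bug: BETWEEN expects the lower bound first; with 1558.89 AND 85.07 the range is empty

Fix: Swap the bounds so the smaller value comes first

Corrected query:
SELECT id, product, total FROM orders WHERE total BETWEEN 85.07 AND 1558.89

Result:
id | product  | total  
---+----------+--------
2  | Monitor  | 169.14 
3  | Charger  | 1005.75
4  | Webcam   | 1404.29
5  | Keyboard | 1127.42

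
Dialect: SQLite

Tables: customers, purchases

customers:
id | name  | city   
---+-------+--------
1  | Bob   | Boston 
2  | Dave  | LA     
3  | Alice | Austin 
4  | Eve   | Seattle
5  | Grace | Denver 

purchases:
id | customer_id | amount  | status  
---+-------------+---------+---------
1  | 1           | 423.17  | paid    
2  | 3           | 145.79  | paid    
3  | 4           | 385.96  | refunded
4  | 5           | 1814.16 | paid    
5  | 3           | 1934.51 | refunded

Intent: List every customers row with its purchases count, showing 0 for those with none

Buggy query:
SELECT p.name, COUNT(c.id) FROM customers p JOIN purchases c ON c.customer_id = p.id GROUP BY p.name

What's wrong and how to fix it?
Bug: INNER JOIN drops customers rows that have no matching purchases rows

Fix: Use LEFT JOIN so parents without children still appear (COUNT(c.id) gives 0)

Corrected query:
SELECT p.name, COUNT(c.id) FROM customers p LEFT JOIN purchases c ON c.customer_id = p.id GROUP BY p.name

Result:
name  | COUNT(c.id)
------+------------
Alice | 2          
Bob   | 1          
Dave  | 0          
Eve   | 1          
Grace | 1          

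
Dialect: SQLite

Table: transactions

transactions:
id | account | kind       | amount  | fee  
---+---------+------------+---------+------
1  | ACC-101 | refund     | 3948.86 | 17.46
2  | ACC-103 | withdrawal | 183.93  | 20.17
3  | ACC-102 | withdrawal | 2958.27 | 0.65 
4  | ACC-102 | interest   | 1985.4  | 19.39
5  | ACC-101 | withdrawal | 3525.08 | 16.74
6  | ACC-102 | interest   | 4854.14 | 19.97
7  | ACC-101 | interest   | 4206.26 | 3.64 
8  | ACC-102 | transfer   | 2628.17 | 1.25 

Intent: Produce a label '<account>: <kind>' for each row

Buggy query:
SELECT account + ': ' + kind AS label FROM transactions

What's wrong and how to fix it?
Bug: '+' is numeric addition; on text columns SQLite converts them to 0 instead of concatenating

Fix: Use the || operator for string concatenation

Corrected query:
SELECT account || ': ' || kind AS label FROM transactions

Result:
label              
-------------------
ACC-101: refund    
ACC-103: withdrawal
ACC-102: withdrawal
ACC-102: interest  
ACC-101: withdrawal
ACC-102: interest  
ACC-101: interest  
ACC-102: transfer  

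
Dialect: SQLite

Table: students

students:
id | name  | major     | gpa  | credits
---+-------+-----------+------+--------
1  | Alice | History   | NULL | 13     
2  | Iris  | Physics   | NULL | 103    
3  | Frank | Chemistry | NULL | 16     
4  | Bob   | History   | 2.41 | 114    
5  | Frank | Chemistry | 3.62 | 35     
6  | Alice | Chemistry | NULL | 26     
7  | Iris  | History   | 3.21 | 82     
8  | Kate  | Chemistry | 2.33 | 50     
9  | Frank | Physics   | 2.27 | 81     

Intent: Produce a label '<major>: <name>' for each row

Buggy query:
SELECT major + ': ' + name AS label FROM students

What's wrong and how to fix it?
Bug: SQLite uses || for string concatenation; + coerces text to numbers (yielding 0)

Fix: Replace + with || to concatenate text

Corrected query:
SELECT major || ': ' || name AS label FROM students

Result:
label           
----------------
History: Alice  
Physics: Iris   
Chemistry: Frank
History: Bob    
Chemistry: Frank
Chemistry: Alice
History: Iris   
Chemistry: Kate 
Physics: Frank  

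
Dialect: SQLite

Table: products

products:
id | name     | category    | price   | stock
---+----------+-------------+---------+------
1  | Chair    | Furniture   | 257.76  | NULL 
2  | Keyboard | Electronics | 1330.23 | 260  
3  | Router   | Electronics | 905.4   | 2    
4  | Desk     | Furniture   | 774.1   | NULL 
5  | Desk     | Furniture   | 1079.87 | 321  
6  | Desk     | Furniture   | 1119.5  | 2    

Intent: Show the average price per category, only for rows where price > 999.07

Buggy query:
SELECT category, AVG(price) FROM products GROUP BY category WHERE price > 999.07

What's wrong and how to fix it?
Bug: WHERE cannot follow GROUP BY

Fix: Move the WHERE clause before GROUP BY

Corrected query:
SELECT category, AVG(price) FROM products WHERE price > 999.07 GROUP BY category

Result:
category    | AVG(price)
------------+-----------
Electronics | 1330.23   
Furniture   | 1099.685  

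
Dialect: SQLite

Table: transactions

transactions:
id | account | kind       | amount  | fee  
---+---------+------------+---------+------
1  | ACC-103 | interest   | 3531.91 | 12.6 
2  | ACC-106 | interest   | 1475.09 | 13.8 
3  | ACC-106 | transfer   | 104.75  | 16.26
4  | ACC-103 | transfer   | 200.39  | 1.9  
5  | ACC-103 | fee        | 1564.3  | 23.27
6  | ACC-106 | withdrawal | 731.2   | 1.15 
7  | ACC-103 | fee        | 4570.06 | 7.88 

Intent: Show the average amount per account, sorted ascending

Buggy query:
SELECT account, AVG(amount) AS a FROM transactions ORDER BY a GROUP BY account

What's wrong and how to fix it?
Bug: GROUP BY must precede ORDER BY

Fix: Reorder: SELECT … FROM … GROUP BY … ORDER BY …

Corrected query:
SELECT account, AVG(amount) AS a FROM transactions GROUP BY account ORDER BY a

Result:
account | a         
--------+-----------
ACC-106 | 770.346667
ACC-103 | 2466.665  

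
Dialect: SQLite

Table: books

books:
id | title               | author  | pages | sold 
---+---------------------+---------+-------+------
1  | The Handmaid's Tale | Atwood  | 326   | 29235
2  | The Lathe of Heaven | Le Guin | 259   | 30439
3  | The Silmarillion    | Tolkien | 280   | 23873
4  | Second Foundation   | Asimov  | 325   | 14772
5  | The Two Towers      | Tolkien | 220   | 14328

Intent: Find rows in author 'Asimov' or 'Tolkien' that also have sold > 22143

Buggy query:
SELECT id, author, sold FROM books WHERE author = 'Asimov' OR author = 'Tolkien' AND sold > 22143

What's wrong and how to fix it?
Bug: Without parentheses, AND is evaluated before OR, so the sold filter only applies to the 'Tolkien' branch

Fix: Add parentheses around the OR so the AND applies to both alternatives

Corrected query:
SELECT id, author, sold FROM books WHERE (author = 'Asimov' OR author = 'Tolkien') AND sold > 22143

Result:
id | author  | sold 
---+---------+------
3  | Tolkien | 23873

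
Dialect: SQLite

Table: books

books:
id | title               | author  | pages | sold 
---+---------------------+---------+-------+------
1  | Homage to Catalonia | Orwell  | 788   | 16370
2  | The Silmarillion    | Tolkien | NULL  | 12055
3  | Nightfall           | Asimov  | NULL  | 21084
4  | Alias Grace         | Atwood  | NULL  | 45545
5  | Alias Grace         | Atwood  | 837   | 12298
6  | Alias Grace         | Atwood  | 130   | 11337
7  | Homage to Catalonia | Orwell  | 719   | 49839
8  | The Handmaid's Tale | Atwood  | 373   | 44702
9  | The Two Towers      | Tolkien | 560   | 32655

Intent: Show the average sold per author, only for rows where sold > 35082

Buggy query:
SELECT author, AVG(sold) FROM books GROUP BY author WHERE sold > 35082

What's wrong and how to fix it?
Bug: Row-level WHERE must come before GROUP BY in the clause order

Fix: Place WHERE between FROM and GROUP BY

Corrected query:
SELECT author, AVG(sold) FROM books WHERE sold > 35082 GROUP BY author

Result:
author | AVG(sold)
-------+----------
Atwood | 45123.5  
Orwell | 49839    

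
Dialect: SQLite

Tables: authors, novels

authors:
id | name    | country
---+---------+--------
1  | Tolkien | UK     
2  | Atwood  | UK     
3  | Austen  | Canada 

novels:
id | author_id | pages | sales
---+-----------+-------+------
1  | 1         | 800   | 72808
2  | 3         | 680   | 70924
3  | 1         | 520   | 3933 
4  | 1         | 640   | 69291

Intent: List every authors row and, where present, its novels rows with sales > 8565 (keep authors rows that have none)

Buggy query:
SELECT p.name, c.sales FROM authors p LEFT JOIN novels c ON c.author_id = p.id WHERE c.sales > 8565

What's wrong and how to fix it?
Bug: A WHERE condition on the right-hand table after LEFT JOIN drops unmatched parents

Fix: Move the right-table condition into the ON clause so unmatched parents are kept

Corrected query:
SELECT p.name, c.sales FROM authors p LEFT JOIN novels c ON c.author_id = p.id AND c.sales > 8565

Result:
name    | sales
--------+------
Tolkien | 69291
Tolkien | 72808
Atwood  | NULL 
Austen  | 70924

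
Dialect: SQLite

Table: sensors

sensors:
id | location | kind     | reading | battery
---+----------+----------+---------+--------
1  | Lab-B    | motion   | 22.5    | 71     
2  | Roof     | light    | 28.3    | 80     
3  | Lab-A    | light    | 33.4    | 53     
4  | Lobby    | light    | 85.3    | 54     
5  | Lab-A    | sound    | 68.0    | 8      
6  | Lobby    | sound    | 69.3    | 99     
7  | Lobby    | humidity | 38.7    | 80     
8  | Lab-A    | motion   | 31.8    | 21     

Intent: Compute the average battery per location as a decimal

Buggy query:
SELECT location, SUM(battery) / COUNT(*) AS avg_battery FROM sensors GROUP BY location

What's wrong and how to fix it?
Bug: Both operands are integers, so '/' performs integer division and truncates

Fix: Multiply by 1.0 (or CAST to REAL) to force floating-point division

Corrected query:
SELECT location, SUM(battery) * 1.0 / COUNT(*) AS avg_battery FROM sensors GROUP BY location

Result:
location | avg_battery
---------+------------
Lab-A    | 27.333333  
Lab-B    | 71         
Lobby    | 77.666667  
Roof     | 80         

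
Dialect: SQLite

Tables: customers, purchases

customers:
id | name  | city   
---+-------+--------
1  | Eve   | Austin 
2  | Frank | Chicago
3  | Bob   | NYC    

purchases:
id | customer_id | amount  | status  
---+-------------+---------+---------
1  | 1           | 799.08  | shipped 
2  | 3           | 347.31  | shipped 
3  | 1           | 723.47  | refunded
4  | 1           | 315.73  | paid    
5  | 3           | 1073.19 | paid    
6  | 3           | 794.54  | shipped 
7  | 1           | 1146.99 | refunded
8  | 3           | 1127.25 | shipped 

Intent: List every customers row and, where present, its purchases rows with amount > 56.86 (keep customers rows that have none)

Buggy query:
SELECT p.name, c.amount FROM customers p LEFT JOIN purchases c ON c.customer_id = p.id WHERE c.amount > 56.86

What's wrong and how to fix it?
Bug: A WHERE condition on the right-hand table after LEFT JOIN drops unmatched parents

Fix: Put 'c.amount > 56.86' in the JOIN's ON clause instead of WHERE

Corrected query:
SELECT p.name, c.amount FROM customers p LEFT JOIN purchases c ON c.customer_id = p.id AND c.amount > 56.86

Result:
name  | amount 
------+--------
Eve   | 315.73 
Eve   | 723.47 
Eve   | 799.08 
Eve   | 1146.99
Frank | NULL   
Bob   | 347.31 
Bob   | 794.54 
Bob   | 1073.19
Bob   | 1127.25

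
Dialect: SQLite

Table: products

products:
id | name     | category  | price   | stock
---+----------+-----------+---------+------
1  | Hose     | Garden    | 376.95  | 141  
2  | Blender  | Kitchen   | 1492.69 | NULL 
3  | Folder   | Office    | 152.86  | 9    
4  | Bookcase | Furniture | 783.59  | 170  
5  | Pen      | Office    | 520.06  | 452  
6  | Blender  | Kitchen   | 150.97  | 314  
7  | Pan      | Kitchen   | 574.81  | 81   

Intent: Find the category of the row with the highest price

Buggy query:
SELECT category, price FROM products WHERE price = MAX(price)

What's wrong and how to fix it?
Bug: WHERE is evaluated per row; an aggregate over the whole table isn't defined there

Fix: Use a subquery: WHERE price = (SELECT MAX(price) FROM products)

Corrected query:
SELECT category, price FROM products WHERE price = (SELECT MAX(price) FROM products)

Result:
category | price  
---------+--------
Kitchen  | 1492.69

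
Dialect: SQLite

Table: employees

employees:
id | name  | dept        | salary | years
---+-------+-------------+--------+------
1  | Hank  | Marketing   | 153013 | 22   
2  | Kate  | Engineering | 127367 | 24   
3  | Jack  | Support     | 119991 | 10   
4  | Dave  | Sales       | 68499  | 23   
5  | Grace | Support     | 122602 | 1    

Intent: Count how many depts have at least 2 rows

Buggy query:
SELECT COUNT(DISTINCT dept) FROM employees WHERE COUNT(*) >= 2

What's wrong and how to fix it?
Bug: WHERE filters individual rows, not groups, so a group-level COUNT is invalid there

Fix: Use a subquery that GROUPs and filters with HAVING, then count its rows

Corrected query:
SELECT COUNT(*) FROM (SELECT dept FROM employees GROUP BY dept HAVING COUNT(*) >= 2)

Result:
COUNT(*)
--------
1       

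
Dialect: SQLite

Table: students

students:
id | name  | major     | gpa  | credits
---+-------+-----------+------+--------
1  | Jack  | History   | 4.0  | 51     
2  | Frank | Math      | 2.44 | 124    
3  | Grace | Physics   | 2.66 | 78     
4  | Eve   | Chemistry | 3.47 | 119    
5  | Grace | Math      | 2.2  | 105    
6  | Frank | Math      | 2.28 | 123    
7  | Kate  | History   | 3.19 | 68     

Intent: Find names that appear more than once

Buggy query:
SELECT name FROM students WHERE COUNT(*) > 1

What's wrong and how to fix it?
Bug: WHERE can't reference COUNT(*); aggregates are computed after WHERE

Fix: GROUP BY name, then filter groups with HAVING COUNT(*) > 1

Corrected query:
SELECT name FROM students GROUP BY name HAVING COUNT(*) > 1

Result:
name 
-----
Frank
Grace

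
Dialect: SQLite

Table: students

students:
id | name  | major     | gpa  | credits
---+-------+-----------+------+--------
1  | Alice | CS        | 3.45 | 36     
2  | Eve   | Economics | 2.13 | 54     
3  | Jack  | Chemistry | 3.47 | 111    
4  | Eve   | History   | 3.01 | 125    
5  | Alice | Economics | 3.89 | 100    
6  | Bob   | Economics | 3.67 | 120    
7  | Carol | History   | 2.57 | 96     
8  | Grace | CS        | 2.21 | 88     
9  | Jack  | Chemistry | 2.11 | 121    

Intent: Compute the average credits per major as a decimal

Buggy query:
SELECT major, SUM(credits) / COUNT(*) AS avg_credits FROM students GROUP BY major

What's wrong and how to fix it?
Bug: SUM(credits) and COUNT(*) are both integers; the division truncates the fractional part

Fix: Multiply by 1.0 (or CAST to REAL) to force floating-point division

Corrected query:
SELECT major, SUM(credits) * 1.0 / COUNT(*) AS avg_credits FROM students GROUP BY major

Result:
major     | avg_credits
----------+------------
CS        | 62         
Chemistry | 116        
Economics | 91.333333  
History   | 110.5      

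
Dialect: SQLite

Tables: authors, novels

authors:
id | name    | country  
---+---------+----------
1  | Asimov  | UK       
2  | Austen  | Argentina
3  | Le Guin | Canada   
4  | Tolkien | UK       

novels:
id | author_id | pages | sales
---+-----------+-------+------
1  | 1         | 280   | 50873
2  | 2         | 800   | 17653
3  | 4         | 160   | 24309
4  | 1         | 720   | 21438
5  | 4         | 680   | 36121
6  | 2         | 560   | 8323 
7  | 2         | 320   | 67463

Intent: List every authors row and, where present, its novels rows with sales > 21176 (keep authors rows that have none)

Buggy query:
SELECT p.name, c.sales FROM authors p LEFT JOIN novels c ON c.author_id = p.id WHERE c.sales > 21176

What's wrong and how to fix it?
Bug: Filtering c.sales in WHERE discards the NULL rows produced by LEFT JOIN, turning it into an inner join

Fix: Put 'c.sales > 21176' in the JOIN's ON clause instead of WHERE

Corrected query:
SELECT p.name, c.sales FROM authors p LEFT JOIN novels c ON c.author_id = p.id AND c.sales > 21176

Result:
name    | sales
--------+------
Asimov  | 21438
Asimov  | 50873
Austen  | 67463
Le Guin | NULL 
Tolkien | 24309
Tolkien | 36121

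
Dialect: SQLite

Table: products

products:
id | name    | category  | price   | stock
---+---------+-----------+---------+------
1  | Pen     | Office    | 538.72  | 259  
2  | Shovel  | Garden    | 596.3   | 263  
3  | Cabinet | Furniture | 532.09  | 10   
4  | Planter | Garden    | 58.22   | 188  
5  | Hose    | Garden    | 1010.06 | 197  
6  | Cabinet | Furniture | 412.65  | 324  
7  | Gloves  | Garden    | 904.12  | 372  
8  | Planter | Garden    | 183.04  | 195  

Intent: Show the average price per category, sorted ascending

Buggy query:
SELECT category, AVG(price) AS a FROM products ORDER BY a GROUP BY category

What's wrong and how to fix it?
Bug: GROUP BY must precede ORDER BY

Fix: Move ORDER BY to the end, after GROUP BY

Corrected query:
SELECT category, AVG(price) AS a FROM products GROUP BY category ORDER BY a

Result:
category  | a      
----------+--------
Furniture | 472.37 
Office    | 538.72 
Garden    | 550.348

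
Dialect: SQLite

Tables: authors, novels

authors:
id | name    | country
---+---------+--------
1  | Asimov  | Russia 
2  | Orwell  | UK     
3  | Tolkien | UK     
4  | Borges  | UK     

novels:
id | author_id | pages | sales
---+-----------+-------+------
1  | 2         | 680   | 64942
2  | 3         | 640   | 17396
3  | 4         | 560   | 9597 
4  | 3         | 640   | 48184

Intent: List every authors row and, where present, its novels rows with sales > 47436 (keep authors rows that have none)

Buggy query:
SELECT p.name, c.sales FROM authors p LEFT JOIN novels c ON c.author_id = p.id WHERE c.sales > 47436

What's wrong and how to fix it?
Bug: A WHERE condition on the right-hand table after LEFT JOIN drops unmatched parents

Fix: Put 'c.sales > 47436' in the JOIN's ON clause instead of WHERE

Corrected query:
SELECT p.name, c.sales FROM authors p LEFT JOIN novels c ON c.author_id = p.id AND c.sales > 47436

Result:
name    | sales
--------+------
Asimov  | NULL 
Orwell  | 64942
Tolkien | 48184
Borges  | NULL 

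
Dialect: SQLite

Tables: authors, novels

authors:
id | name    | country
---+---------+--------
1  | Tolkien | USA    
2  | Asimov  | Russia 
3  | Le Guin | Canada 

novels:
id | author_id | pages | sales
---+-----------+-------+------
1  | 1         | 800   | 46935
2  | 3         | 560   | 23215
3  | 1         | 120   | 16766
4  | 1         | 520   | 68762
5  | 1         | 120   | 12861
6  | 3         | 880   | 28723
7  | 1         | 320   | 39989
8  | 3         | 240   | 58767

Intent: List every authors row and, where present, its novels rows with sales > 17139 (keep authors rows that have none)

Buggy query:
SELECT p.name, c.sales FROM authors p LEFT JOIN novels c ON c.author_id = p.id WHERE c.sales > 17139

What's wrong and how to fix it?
Bug: A WHERE condition on the right-hand table after LEFT JOIN drops unmatched parents

Fix: Put 'c.sales > 17139' in the JOIN's ON clause instead of WHERE

Corrected query:
SELECT p.name, c.sales FROM authors p LEFT JOIN novels c ON c.author_id = p.id AND c.sales > 17139

Result:
name    | sales
--------+------
Tolkien | 39989
Tolkien | 46935
Tolkien | 68762
Asimov  | NULL 
Le Guin | 23215
Le Guin | 28723
Le Guin | 58767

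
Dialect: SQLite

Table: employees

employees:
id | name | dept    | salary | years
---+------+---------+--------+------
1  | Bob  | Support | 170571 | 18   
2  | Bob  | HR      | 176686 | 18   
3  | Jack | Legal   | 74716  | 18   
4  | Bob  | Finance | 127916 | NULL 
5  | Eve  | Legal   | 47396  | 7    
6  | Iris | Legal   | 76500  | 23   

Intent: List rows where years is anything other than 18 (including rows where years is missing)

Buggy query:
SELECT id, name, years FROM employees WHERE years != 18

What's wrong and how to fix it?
Bug: 'years != 18' is unknown when years is NULL, so NULL rows are silently excluded

Fix: Add an explicit OR years IS NULL to include the missing-value rows

Corrected query:
SELECT id, name, years FROM employees WHERE years != 18 OR years IS NULL

Result:
id | name | years
---+------+------
4  | Bob  | NULL 
5  | Eve  | 7    
6  | Iris | 23   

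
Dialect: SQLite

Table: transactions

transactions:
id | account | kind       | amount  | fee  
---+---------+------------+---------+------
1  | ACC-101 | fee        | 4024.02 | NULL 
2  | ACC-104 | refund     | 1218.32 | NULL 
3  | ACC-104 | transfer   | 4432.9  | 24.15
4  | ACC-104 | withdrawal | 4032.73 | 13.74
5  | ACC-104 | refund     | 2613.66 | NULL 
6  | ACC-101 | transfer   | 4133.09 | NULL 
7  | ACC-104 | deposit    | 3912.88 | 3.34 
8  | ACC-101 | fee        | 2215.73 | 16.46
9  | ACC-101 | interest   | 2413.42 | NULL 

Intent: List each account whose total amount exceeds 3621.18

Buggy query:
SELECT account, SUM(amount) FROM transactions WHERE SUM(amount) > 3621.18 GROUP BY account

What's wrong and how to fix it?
Bug: WHERE runs before GROUP BY, so aggregates aren't available there

Fix: Use HAVING (which filters groups after aggregation) instead of WHERE

Corrected query:
SELECT account, SUM(amount) FROM transactions GROUP BY account HAVING SUM(amount) > 3621.18

Result:
account | SUM(amount)
--------+------------
ACC-101 | 12786.26   
ACC-104 | 16210.49   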